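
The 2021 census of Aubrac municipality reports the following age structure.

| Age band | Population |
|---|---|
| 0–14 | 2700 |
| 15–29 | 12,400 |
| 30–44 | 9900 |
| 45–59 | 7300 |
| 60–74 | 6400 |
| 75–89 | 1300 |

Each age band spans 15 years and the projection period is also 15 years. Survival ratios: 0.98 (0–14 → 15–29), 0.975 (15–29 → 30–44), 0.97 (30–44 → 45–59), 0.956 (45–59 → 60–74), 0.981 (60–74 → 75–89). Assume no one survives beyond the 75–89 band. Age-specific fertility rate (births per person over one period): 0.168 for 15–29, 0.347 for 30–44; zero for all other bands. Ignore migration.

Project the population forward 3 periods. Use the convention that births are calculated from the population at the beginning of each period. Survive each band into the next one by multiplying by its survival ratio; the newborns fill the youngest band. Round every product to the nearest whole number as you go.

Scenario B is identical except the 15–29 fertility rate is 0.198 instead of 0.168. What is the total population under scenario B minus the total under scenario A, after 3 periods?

After projecting period 1:
Births: 12400 × 0.168 = 2083  |  9900 × 0.347 = 3435 → total 5518
15–29: 2700 × 0.98 = 2646
30–44: 12400 × 0.975 = 12090
45–59: 9900 × 0.97 = 9603
60–74: 7300 × 0.956 = 6979
75–89: 6400 × 0.981 = 6278
Population now: 0–14=5518, 15–29=2646, 30–44=12090, 45–59=9603, 60–74=6979, 75–89=6278
After projecting period 2:
Births: 2646 × 0.168 = 445  |  12090 × 0.347 = 4195 → total 4640
15–29: 5518 × 0.98 = 5408
30–44: 2646 × 0.975 = 2580
45–59: 12090 × 0.97 = 11727
60–74: 9603 × 0.956 = 9180
75–89: 6979 × 0.981 = 6846
Population now: 0–14=4640, 15–29=5408, 30–44=2580, 45–59=11727, 60–74=9180, 75–89=6846
After projecting period 3:
Births: 5408 × 0.168 = 909  |  2580 × 0.347 = 895 → total 1804
15–29: 4640 × 0.98 = 4547
30–44: 5408 × 0.975 = 5273
45–59: 2580 × 0.97 = 2503
60–74: 11727 × 0.956 = 11211
75–89: 9180 × 0.981 = 9006
Population now: 0–14=1804, 15–29=4547, 30–44=5273, 45–59=2503, 60–74=11211, 75–89=9006
Scenario A total after 3 periods: 34344
Scenario B projection —
After projecting period 1:
Births: 12400 × 0.198 = 2455  |  9900 × 0.347 = 3435 → total 5890
15–29: 2700 × 0.98 = 2646
30–44: 12400 × 0.975 = 12090
45–59: 9900 × 0.97 = 9603
60–74: 7300 × 0.956 = 6979
75–89: 6400 × 0.981 = 6278
Population now: 0–14=5890, 15–29=2646, 30–44=12090, 45–59=9603, 60–74=6979, 75–89=6278
After projecting period 2:
Births: 2646 × 0.198 = 524  |  12090 × 0.347 = 4195 → total 4719
15–29: 5890 × 0.98 = 5772
30–44: 2646 × 0.975 = 2580
45–59: 12090 × 0.97 = 11727
60–74: 9603 × 0.956 = 9180
75–89: 6979 × 0.981 = 6846
Population now: 0–14=4719, 15–29=5772, 30–44=2580, 45–59=11727, 60–74=9180, 75–89=6846
After projecting period 3:
Births: 5772 × 0.198 = 1143  |  2580 × 0.347 = 895 → total 2038
15–29: 4719 × 0.98 = 4625
30–44: 5772 × 0.975 = 5628
45–59: 2580 × 0.97 = 2503
60–74: 11727 × 0.956 = 11211
75–89: 9180 × 0.981 = 9006
Population now: 0–14=2038, 15–29=4625, 30–44=5628, 45–59=2503, 60–74=11211, 75–89=9006
Scenario B total after 3 periods: 35011
Difference B − A = 35011 − 34344 = 667

667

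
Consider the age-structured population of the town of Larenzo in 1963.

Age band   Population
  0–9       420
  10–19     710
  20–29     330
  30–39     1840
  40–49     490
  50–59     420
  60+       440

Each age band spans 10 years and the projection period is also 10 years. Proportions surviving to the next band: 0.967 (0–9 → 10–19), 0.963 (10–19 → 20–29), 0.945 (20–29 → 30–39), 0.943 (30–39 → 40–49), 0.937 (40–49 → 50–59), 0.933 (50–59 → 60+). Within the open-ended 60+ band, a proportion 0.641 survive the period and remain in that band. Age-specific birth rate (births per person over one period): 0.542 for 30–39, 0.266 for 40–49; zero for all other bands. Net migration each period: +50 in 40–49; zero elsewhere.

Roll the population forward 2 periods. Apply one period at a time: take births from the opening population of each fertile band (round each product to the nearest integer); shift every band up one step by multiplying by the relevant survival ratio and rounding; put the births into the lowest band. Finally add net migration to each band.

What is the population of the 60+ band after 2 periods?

860

Period 1.
Births: 1840 × 0.542 = 997  |  490 × 0.266 = 130 ⇒ total 1127
10–19: 420 × 0.967 = 406
20–29: 710 × 0.963 = 684
30–39: 330 × 0.945 = 312
40–49: 1840 × 0.943 = 1735
50–59: 490 × 0.937 = 459
60+: 420 × 0.933 + 440 × 0.641 = 392 + 282 = 674
Net migration: 40–49 + 50 → 1785
Population now: 0–9=1127, 10–19=406, 20–29=684, 30–39=312, 40–49=1785, 50–59=459, 60+=674
Period 2.
Births: 312 × 0.542 = 169  |  1785 × 0.266 = 475 ⇒ total 644
10–19: 1127 × 0.967 = 1090
20–29: 406 × 0.963 = 391
30–39: 684 × 0.945 = 646
40–49: 312 × 0.943 = 294
50–59: 1785 × 0.937 = 1673
60+: 459 × 0.933 + 674 × 0.641 = 428 + 432 = 860
Net migration: 40–49 + 50 → 344
Population now: 0–9=644, 10–19=1090, 20–29=391, 30–39=646, 40–49=344, 50–59=1673, 60+=860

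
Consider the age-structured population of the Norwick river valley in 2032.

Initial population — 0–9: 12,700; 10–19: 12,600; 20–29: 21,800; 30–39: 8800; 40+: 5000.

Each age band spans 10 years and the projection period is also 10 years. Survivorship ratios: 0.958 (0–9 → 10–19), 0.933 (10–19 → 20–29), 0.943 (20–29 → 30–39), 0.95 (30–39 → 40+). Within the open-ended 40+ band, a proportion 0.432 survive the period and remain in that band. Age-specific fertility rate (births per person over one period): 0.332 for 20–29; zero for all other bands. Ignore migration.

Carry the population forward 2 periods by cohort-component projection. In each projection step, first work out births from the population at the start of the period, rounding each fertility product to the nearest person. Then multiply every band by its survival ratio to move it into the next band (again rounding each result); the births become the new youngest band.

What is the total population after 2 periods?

[period 1]
Births: 21800 × 0.332 = 7238
10–19: 12700 × 0.958 = 12167
20–29: 12600 × 0.933 = 11756
30–39: 21800 × 0.943 = 20557
40+: 8800 × 0.95 + 5000 × 0.432 = 8360 + 2160 = 10520
Population now: 0–9=7238, 10–19=12167, 20–29=11756, 30–39=20557, 40+=10520
[period 2]
Births: 11756 × 0.332 = 3903
10–19: 7238 × 0.958 = 6934
20–29: 12167 × 0.933 = 11352
30–39: 11756 × 0.943 = 11086
40+: 20557 × 0.95 + 10520 × 0.432 = 19529 + 4545 = 24074
Population now: 0–9=3903, 10–19=6934, 20–29=11352, 30–39=11086, 40+=24074
Total after period 2: 3903 + 6934 + 11352 + 11086 + 24074 = 57349

57349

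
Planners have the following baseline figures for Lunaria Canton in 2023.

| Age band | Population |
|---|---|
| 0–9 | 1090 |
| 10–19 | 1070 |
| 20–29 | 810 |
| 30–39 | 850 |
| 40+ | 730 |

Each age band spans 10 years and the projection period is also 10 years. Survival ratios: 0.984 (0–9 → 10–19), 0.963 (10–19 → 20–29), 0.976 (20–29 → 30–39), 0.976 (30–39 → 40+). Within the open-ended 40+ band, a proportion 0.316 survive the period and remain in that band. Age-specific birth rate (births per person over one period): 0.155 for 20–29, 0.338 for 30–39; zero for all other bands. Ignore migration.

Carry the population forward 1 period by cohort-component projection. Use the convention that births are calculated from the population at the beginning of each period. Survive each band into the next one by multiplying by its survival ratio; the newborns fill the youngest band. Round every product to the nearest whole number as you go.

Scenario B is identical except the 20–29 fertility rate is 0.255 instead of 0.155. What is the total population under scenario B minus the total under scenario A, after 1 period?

81

Numbering the groups 1..5 from youngest to oldest:
Period 1.
Births: 810 × 0.155 = 126 ; 850 × 0.338 = 287 → 413
Group 2: 1090 × 0.984 = 1073
Group 3: 1070 × 0.963 = 1030
Group 4: 810 × 0.976 = 791
Group 5: 850 × 0.976 + 730 × 0.316 = 830 + 231 = 1061
Giving 413 / 1073 / 1030 / 791 / 1061.
Scenario A total after 1 period: 4368
Scenario B projection —
Period 1.
Births: 810 × 0.255 = 207 ; 850 × 0.338 = 287 → 494
Group 2: 1090 × 0.984 = 1073
Group 3: 1070 × 0.963 = 1030
Group 4: 810 × 0.976 = 791
Group 5: 850 × 0.976 + 730 × 0.316 = 830 + 231 = 1061
Giving 494 / 1073 / 1030 / 791 / 1061.
Scenario B total after 1 period: 4449
Difference B − A = 4449 − 4368 = 81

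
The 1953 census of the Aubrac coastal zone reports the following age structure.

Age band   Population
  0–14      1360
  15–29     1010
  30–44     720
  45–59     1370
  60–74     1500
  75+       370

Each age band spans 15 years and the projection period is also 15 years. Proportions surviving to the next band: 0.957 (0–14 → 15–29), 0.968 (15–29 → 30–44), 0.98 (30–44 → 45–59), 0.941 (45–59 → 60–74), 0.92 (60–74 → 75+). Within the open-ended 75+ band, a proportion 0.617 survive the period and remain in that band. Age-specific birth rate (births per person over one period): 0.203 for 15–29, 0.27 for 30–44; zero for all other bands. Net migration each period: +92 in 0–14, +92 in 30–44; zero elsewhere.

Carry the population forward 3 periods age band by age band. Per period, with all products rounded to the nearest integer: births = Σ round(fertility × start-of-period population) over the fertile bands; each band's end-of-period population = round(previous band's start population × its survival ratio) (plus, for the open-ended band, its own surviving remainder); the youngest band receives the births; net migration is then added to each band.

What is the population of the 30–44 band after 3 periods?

547

Call the groups 1 to 6, youngest first.
After projecting period 1:
Births: 1010 × 0.203 = 205 ; 720 × 0.27 = 194 → 399
Group 2: 1360 × 0.957 = 1302
Group 3: 1010 × 0.968 = 978
Group 4: 720 × 0.98 = 706
Group 5: 1370 × 0.941 = 1289
Group 6: 1500 × 0.92 + 370 × 0.617 = 1380 + 228 = 1608
Net migration: Group 1 + 92 → 491; Group 3 + 92 → 1070
→ [491, 1302, 1070, 706, 1289, 1608]
After projecting period 2:
Births: 1302 × 0.203 = 264 ; 1070 × 0.27 = 289 → 553
Group 2: 491 × 0.957 = 470
Group 3: 1302 × 0.968 = 1260
Group 4: 1070 × 0.98 = 1049
Group 5: 706 × 0.941 = 664
Group 6: 1289 × 0.92 + 1608 × 0.617 = 1186 + 992 = 2178
Net migration: Group 1 + 92 → 645; Group 3 + 92 → 1352
→ [645, 470, 1352, 1049, 664, 2178]
After projecting period 3:
Births: 470 × 0.203 = 95 ; 1352 × 0.27 = 365 → 460
Group 2: 645 × 0.957 = 617
Group 3: 470 × 0.968 = 455
Group 4: 1352 × 0.98 = 1325
Group 5: 1049 × 0.941 = 987
Group 6: 664 × 0.92 + 2178 × 0.617 = 611 + 1344 = 1955
Net migration: Group 1 + 92 → 552; Group 3 + 92 → 547
→ [552, 617, 547, 1325, 987, 1955]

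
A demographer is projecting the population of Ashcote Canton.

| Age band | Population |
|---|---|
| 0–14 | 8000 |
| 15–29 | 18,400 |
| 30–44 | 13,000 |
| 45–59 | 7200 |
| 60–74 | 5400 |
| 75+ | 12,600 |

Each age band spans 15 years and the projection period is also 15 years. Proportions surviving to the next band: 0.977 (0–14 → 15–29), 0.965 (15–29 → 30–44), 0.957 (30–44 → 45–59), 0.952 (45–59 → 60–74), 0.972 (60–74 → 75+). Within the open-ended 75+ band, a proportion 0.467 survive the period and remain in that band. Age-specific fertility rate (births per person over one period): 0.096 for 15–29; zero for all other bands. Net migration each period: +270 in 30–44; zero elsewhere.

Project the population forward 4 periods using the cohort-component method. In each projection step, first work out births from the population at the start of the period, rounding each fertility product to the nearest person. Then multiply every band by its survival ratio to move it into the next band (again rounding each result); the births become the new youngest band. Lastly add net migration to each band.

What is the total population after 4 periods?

34104

Let band 1 be 0–14 through band 6 = 75+.
[period 1]
Births: 18400 × 0.096 = 1766
Band 2: 8000 × 0.977 = 7816
Band 3: 18400 × 0.965 = 17756
Band 4: 13000 × 0.957 = 12441
Band 5: 7200 × 0.952 = 6854
Band 6: 5400 × 0.972 + 12600 × 0.467 = 5249 + 5884 = 11133
Net migration: Band 3 + 270 → 18026
End of period: [1766, 7816, 18026, 12441, 6854, 11133]
[period 2]
Births: 7816 × 0.096 = 750
Band 2: 1766 × 0.977 = 1725
Band 3: 7816 × 0.965 = 7542
Band 4: 18026 × 0.957 = 17251
Band 5: 12441 × 0.952 = 11844
Band 6: 6854 × 0.972 + 11133 × 0.467 = 6662 + 5199 = 11861
Net migration: Band 3 + 270 → 7812
End of period: [750, 1725, 7812, 17251, 11844, 11861]
[period 3]
Births: 1725 × 0.096 = 166
Band 2: 750 × 0.977 = 733
Band 3: 1725 × 0.965 = 1665
Band 4: 7812 × 0.957 = 7476
Band 5: 17251 × 0.952 = 16423
Band 6: 11844 × 0.972 + 11861 × 0.467 = 11512 + 5539 = 17051
Net migration: Band 3 + 270 → 1935
End of period: [166, 733, 1935, 7476, 16423, 17051]
[period 4]
Births: 733 × 0.096 = 70
Band 2: 166 × 0.977 = 162
Band 3: 733 × 0.965 = 707
Band 4: 1935 × 0.957 = 1852
Band 5: 7476 × 0.952 = 7117
Band 6: 16423 × 0.972 + 17051 × 0.467 = 15963 + 7963 = 23926
Net migration: Band 3 + 270 → 977
End of period: [70, 162, 977, 1852, 7117, 23926]
Total after period 4: 70 + 162 + 977 + 1852 + 7117 + 23926 = 34104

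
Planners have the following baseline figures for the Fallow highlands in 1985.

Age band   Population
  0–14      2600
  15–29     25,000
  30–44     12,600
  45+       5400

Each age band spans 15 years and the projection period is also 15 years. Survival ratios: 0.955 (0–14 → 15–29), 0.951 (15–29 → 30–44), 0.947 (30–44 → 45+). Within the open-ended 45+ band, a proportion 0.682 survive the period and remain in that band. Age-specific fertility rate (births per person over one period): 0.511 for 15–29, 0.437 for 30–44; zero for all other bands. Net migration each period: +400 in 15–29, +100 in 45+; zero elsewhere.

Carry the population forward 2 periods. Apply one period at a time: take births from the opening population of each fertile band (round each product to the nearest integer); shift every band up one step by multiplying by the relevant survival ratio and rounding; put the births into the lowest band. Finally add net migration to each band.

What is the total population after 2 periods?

65796

After projecting period 1:
Births: 25000 * 0.511 = 12775, 12600 * 0.437 = 5506 → total 18281
15–29: 2600 * 0.955 = 2483
30–44: 25000 * 0.951 = 23775
45+: 12600 * 0.947 + 5400 * 0.682 = 11932 + 3683 = 15615
Net migration: 15–29 + 400 → 2883; 45+ + 100 → 15715
→ [18281, 2883, 23775, 15715]
After projecting period 2:
Births: 2883 * 0.511 = 1473, 23775 * 0.437 = 10390 → total 11863
15–29: 18281 * 0.955 = 17458
30–44: 2883 * 0.951 = 2742
45+: 23775 * 0.947 + 15715 * 0.682 = 22515 + 10718 = 33233
Net migration: 15–29 + 400 → 17858; 45+ + 100 → 33333
→ [11863, 17858, 2742, 33333]
Total after period 2: 11863 + 17858 + 2742 + 33333 = 65796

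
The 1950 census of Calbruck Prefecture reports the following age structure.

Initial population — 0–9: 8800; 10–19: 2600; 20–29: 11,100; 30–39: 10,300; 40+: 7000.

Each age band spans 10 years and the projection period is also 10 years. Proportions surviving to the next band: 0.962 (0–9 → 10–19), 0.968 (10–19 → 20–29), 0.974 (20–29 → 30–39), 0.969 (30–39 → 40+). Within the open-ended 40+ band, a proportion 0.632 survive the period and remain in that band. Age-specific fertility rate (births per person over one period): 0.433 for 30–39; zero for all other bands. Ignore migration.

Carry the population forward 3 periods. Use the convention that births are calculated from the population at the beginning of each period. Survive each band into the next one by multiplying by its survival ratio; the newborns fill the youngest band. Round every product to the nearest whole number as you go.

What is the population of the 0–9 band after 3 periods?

Call the groups 1 to 5, youngest first.
[period 1]
Births: 10300 × 0.433 = 4460
Group 2: 8800 × 0.962 = 8466
Group 3: 2600 × 0.968 = 2517
Group 4: 11100 × 0.974 = 10811
Group 5: 10300 × 0.969 + 7000 × 0.632 = 9981 + 4424 = 14405
End of period: [4460, 8466, 2517, 10811, 14405]
[period 2]
Births: 10811 × 0.433 = 4681
Group 2: 4460 × 0.962 = 4291
Group 3: 8466 × 0.968 = 8195
Group 4: 2517 × 0.974 = 2452
Group 5: 10811 × 0.969 + 14405 × 0.632 = 10476 + 9104 = 19580
End of period: [4681, 4291, 8195, 2452, 19580]
[period 3]
Births: 2452 × 0.433 = 1062
Group 2: 4681 × 0.962 = 4503
Group 3: 4291 × 0.968 = 4154
Group 4: 8195 × 0.974 = 7982
Group 5: 2452 × 0.969 + 19580 × 0.632 = 2376 + 12375 = 14751
End of period: [1062, 4503, 4154, 7982, 14751]

1062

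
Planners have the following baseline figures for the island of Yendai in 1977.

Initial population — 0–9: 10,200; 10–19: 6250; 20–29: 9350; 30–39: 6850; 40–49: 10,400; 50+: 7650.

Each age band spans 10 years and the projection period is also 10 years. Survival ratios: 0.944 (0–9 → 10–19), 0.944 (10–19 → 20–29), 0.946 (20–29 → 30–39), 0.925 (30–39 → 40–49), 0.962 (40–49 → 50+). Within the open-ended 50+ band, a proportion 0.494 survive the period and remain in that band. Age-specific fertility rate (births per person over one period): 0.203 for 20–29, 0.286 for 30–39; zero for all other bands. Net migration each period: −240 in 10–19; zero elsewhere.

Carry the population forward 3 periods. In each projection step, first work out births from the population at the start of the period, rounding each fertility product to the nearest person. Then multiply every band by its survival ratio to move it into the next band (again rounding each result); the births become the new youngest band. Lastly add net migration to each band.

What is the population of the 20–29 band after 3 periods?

3211

Period 1:
Births: 9350 * 0.203 = 1898, 6850 * 0.286 = 1959 → total 3857
10–19: 10200 * 0.944 = 9629
20–29: 6250 * 0.944 = 5900
30–39: 9350 * 0.946 = 8845
40–49: 6850 * 0.925 = 6336
50+: 10400 * 0.962 + 7650 * 0.494 = 10005 + 3779 = 13784
Net migration: 10–19 − 240 → 9389
Giving 3857 / 9389 / 5900 / 8845 / 6336 / 13784.
Period 2:
Births: 5900 * 0.203 = 1198, 8845 * 0.286 = 2530 → total 3728
10–19: 3857 * 0.944 = 3641
20–29: 9389 * 0.944 = 8863
30–39: 5900 * 0.946 = 5581
40–49: 8845 * 0.925 = 8182
50+: 6336 * 0.962 + 13784 * 0.494 = 6095 + 6809 = 12904
Net migration: 10–19 − 240 → 3401
Giving 3728 / 3401 / 8863 / 5581 / 8182 / 12904.
Period 3:
Births: 8863 * 0.203 = 1799, 5581 * 0.286 = 1596 → total 3395
10–19: 3728 * 0.944 = 3519
20–29: 3401 * 0.944 = 3211
30–39: 8863 * 0.946 = 8384
40–49: 5581 * 0.925 = 5162
50+: 8182 * 0.962 + 12904 * 0.494 = 7871 + 6375 = 14246
Net migration: 10–19 − 240 → 3279
Giving 3395 / 3279 / 3211 / 8384 / 5162 / 14246.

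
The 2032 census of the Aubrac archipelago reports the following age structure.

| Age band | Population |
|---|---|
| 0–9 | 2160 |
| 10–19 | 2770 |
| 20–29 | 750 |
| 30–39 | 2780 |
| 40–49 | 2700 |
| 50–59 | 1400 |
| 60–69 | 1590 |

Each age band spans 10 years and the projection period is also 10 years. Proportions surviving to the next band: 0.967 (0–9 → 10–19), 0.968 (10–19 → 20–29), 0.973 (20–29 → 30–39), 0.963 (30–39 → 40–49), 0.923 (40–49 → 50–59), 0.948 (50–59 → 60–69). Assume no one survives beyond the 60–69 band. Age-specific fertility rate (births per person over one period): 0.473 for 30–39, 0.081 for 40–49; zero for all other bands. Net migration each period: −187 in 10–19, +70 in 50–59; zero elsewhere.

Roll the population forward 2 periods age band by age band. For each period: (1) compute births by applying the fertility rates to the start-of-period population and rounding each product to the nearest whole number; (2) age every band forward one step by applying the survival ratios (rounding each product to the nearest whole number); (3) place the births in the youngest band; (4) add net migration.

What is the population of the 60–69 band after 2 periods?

2429

Numbering the groups 1..7 from youngest to oldest:
Period 1.
Births: 2780 × 0.473 = 1315  |  2700 × 0.081 = 219 — total 1534
Group 2: 2160 × 0.967 = 2089
Group 3: 2770 × 0.968 = 2681
Group 4: 750 × 0.973 = 730
Group 5: 2780 × 0.963 = 2677
Group 6: 2700 × 0.923 = 2492
Group 7: 1400 × 0.948 = 1327
Net migration: Group 2 − 187 → 1902; Group 6 + 70 → 2562
End of period: [1534, 1902, 2681, 730, 2677, 2562, 1327]
Period 2.
Births: 730 × 0.473 = 345  |  2677 × 0.081 = 217 — total 562
Group 2: 1534 × 0.967 = 1483
Group 3: 1902 × 0.968 = 1841
Group 4: 2681 × 0.973 = 2609
Group 5: 730 × 0.963 = 703
Group 6: 2677 × 0.923 = 2471
Group 7: 2562 × 0.948 = 2429
Net migration: Group 2 − 187 → 1296; Group 6 + 70 → 2541
End of period: [562, 1296, 1841, 2609, 703, 2541, 2429]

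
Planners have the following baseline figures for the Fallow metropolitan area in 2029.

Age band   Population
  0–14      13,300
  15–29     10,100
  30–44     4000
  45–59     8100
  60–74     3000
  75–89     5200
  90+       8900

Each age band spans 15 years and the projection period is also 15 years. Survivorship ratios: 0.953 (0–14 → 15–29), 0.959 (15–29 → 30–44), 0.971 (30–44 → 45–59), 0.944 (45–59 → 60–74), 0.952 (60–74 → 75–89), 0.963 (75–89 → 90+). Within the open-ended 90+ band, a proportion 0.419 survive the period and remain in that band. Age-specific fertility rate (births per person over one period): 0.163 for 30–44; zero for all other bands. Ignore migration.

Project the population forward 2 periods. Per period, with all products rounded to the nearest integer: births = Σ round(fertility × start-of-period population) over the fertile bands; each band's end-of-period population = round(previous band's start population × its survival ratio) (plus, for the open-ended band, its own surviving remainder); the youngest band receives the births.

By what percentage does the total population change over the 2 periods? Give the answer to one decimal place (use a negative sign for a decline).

-21.8

Period 1.
Births: 4000 × 0.163 = 652
15–29: 13300 × 0.953 = 12675
30–44: 10100 × 0.959 = 9686
45–59: 4000 × 0.971 = 3884
60–74: 8100 × 0.944 = 7646
75–89: 3000 × 0.952 = 2856
90+: 5200 × 0.963 + 8900 × 0.419 = 5008 + 3729 = 8737
Population now: 0–14=652, 15–29=12675, 30–44=9686, 45–59=3884, 60–74=7646, 75–89=2856, 90+=8737
Period 2.
Births: 9686 × 0.163 = 1579
15–29: 652 × 0.953 = 621
30–44: 12675 × 0.959 = 12155
45–59: 9686 × 0.971 = 9405
60–74: 3884 × 0.944 = 3666
75–89: 7646 × 0.952 = 7279
90+: 2856 × 0.963 + 8737 × 0.419 = 2750 + 3661 = 6411
Population now: 0–14=1579, 15–29=621, 30–44=12155, 45–59=9405, 60–74=3666, 75–89=7279, 90+=6411
Total: 52600 → 41116; change = -11484; percentage change = -21.8%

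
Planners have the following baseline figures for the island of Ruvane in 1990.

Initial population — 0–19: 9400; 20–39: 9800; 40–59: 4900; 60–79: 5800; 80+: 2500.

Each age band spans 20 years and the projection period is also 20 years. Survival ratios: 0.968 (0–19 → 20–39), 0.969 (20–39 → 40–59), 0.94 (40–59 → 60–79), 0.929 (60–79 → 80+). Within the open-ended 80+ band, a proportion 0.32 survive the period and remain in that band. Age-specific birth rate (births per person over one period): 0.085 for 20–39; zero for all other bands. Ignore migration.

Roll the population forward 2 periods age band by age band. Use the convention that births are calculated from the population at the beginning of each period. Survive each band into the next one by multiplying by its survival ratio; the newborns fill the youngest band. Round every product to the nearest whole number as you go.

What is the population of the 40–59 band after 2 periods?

(Groups numbered youngest = 1 to oldest = 5.)
Period 1:
Births: 9800 × 0.085 = 833
Group 2: 9400 × 0.968 = 9099
Group 3: 9800 × 0.969 = 9496
Group 4: 4900 × 0.94 = 4606
Group 5: 5800 × 0.929 + 2500 × 0.32 = 5388 + 800 = 6188
Giving 833 / 9099 / 9496 / 4606 / 6188.
Period 2:
Births: 9099 × 0.085 = 773
Group 2: 833 × 0.968 = 806
Group 3: 9099 × 0.969 = 8817
Group 4: 9496 × 0.94 = 8926
Group 5: 4606 × 0.929 + 6188 × 0.32 = 4279 + 1980 = 6259
Giving 773 / 806 / 8817 / 8926 / 6259.

8817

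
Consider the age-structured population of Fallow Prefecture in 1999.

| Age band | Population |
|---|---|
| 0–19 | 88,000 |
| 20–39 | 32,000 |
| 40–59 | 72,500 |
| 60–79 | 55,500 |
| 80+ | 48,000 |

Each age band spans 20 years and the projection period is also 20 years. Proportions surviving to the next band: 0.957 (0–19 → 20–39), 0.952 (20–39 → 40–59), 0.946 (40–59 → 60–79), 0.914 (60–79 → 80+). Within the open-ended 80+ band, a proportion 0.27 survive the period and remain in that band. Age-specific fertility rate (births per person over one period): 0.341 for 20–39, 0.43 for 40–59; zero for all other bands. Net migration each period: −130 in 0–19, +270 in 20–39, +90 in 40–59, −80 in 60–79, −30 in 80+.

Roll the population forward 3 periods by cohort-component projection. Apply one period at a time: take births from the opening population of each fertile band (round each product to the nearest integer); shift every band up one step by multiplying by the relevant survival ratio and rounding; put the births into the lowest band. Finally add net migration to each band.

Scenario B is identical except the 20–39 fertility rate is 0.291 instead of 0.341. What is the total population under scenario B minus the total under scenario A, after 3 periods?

-7967

Period 1:
Births: 32000 × 0.341 = 10912 ; 72500 × 0.43 = 31175 ⇒ total 42087
20–39: 88000 × 0.957 = 84216
40–59: 32000 × 0.952 = 30464
60–79: 72500 × 0.946 = 68585
80+: 55500 × 0.914 + 48000 × 0.27 = 50727 + 12960 = 63687
Net migration: 0–19 − 130 → 41957; 20–39 + 270 → 84486; 40–59 + 90 → 30554; 60–79 − 80 → 68505; 80+ − 30 → 63657
End of period: [41957, 84486, 30554, 68505, 63657]
Period 2:
Births: 84486 × 0.341 = 28810 ; 30554 × 0.43 = 13138 ⇒ total 41948
20–39: 41957 × 0.957 = 40153
40–59: 84486 × 0.952 = 80431
60–79: 30554 × 0.946 = 28904
80+: 68505 × 0.914 + 63657 × 0.27 = 62614 + 17187 = 79801
Net migration: 0–19 − 130 → 41818; 20–39 + 270 → 40423; 40–59 + 90 → 80521; 60–79 − 80 → 28824; 80+ − 30 → 79771
End of period: [41818, 40423, 80521, 28824, 79771]
Period 3:
Births: 40423 × 0.341 = 13784 ; 80521 × 0.43 = 34624 ⇒ total 48408
20–39: 41818 × 0.957 = 40020
40–59: 40423 × 0.952 = 38483
60–79: 80521 × 0.946 = 76173
80+: 28824 × 0.914 + 79771 × 0.27 = 26345 + 21538 = 47883
Net migration: 0–19 − 130 → 48278; 20–39 + 270 → 40290; 40–59 + 90 → 38573; 60–79 − 80 → 76093; 80+ − 30 → 47853
End of period: [48278, 40290, 38573, 76093, 47853]
Scenario A total after 3 periods: 251087
Scenario B projection —
Period 1:
Births: 32000 × 0.291 = 9312 ; 72500 × 0.43 = 31175 ⇒ total 40487
20–39: 88000 × 0.957 = 84216
40–59: 32000 × 0.952 = 30464
60–79: 72500 × 0.946 = 68585
80+: 55500 × 0.914 + 48000 × 0.27 = 50727 + 12960 = 63687
Net migration: 0–19 − 130 → 40357; 20–39 + 270 → 84486; 40–59 + 90 → 30554; 60–79 − 80 → 68505; 80+ − 30 → 63657
End of period: [40357, 84486, 30554, 68505, 63657]
Period 2:
Births: 84486 × 0.291 = 24585 ; 30554 × 0.43 = 13138 ⇒ total 37723
20–39: 40357 × 0.957 = 38622
40–59: 84486 × 0.952 = 80431
60–79: 30554 × 0.946 = 28904
80+: 68505 × 0.914 + 63657 × 0.27 = 62614 + 17187 = 79801
Net migration: 0–19 − 130 → 37593; 20–39 + 270 → 38892; 40–59 + 90 → 80521; 60–79 − 80 → 28824; 80+ − 30 → 79771
End of period: [37593, 38892, 80521, 28824, 79771]
Period 3:
Births: 38892 × 0.291 = 11318 ; 80521 × 0.43 = 34624 ⇒ total 45942
20–39: 37593 × 0.957 = 35977
40–59: 38892 × 0.952 = 37025
60–79: 80521 × 0.946 = 76173
80+: 28824 × 0.914 + 79771 × 0.27 = 26345 + 21538 = 47883
Net migration: 0–19 − 130 → 45812; 20–39 + 270 → 36247; 40–59 + 90 → 37115; 60–79 − 80 → 76093; 80+ − 30 → 47853
End of period: [45812, 36247, 37115, 76093, 47853]
Scenario B total after 3 periods: 243120
Difference B − A = 243120 − 251087 = -7967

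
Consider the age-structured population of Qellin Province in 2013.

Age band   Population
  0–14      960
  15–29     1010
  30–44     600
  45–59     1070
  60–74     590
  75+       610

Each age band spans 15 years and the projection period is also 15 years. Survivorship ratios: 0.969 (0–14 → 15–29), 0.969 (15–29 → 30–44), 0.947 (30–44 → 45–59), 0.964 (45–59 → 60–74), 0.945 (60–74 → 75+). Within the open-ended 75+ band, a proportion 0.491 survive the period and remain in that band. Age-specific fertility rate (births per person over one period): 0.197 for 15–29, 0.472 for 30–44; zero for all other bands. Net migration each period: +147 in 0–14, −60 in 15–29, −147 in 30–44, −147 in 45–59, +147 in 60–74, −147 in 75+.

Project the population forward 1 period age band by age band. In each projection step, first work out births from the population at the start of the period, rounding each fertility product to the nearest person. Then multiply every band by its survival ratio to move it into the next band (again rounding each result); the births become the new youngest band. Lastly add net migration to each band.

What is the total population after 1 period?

4641

— Period 1 —
Births: 1010 * 0.197 = 199, 600 * 0.472 = 283 ⇒ total 482
15–29: 960 * 0.969 = 930
30–44: 1010 * 0.969 = 979
45–59: 600 * 0.947 = 568
60–74: 1070 * 0.964 = 1031
75+: 590 * 0.945 + 610 * 0.491 = 558 + 300 = 858
Net migration: 0–14 + 147 → 629; 15–29 − 60 → 870; 30–44 − 147 → 832; 45–59 − 147 → 421; 60–74 + 147 → 1178; 75+ − 147 → 711
Population now: 0–14=629, 15–29=870, 30–44=832, 45–59=421, 60–74=1178, 75+=711
Total after period 1: 629 + 870 + 832 + 421 + 1178 + 711 = 4641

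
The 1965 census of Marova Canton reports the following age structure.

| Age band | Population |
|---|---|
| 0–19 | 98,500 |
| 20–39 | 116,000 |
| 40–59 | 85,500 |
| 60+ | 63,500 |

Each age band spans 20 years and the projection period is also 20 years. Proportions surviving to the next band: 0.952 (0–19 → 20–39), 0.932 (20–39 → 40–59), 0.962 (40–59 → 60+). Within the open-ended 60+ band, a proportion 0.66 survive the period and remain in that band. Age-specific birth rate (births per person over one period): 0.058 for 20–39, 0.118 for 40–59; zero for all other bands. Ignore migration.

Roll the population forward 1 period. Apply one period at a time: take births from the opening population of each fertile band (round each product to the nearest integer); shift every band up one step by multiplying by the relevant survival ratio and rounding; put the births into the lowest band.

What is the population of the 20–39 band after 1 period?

Period 1.
Births: 116000 * 0.058 = 6728 ; 85500 * 0.118 = 10089 → 16817
20–39: 98500 * 0.952 = 93772
40–59: 116000 * 0.932 = 108112
60+: 85500 * 0.962 + 63500 * 0.66 = 82251 + 41910 = 124161
End of period: [16817, 93772, 108112, 124161]

93772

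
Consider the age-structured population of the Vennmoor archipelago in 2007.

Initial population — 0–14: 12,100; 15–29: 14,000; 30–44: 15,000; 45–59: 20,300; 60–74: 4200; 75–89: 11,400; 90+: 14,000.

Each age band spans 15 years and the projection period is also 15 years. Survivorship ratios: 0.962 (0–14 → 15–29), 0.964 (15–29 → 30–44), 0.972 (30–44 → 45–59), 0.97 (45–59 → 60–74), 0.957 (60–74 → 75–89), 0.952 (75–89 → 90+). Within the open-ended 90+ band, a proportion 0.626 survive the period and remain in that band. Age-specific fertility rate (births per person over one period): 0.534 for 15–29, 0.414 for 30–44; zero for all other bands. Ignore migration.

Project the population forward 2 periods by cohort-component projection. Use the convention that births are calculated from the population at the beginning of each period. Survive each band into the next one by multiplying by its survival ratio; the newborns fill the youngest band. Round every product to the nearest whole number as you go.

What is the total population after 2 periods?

98401

Numbering the groups 1..7 from youngest to oldest:
— Period 1 —
Births: 14000 × 0.534 = 7476, 15000 × 0.414 = 6210 — total 13686
Group 2: 12100 × 0.962 = 11640
Group 3: 14000 × 0.964 = 13496
Group 4: 15000 × 0.972 = 14580
Group 5: 20300 × 0.97 = 19691
Group 6: 4200 × 0.957 = 4019
Group 7: 11400 × 0.952 + 14000 × 0.626 = 10853 + 8764 = 19617
→ [13686, 11640, 13496, 14580, 19691, 4019, 19617]
— Period 2 —
Births: 11640 × 0.534 = 6216, 13496 × 0.414 = 5587 — total 11803
Group 2: 13686 × 0.962 = 13166
Group 3: 11640 × 0.964 = 11221
Group 4: 13496 × 0.972 = 13118
Group 5: 14580 × 0.97 = 14143
Group 6: 19691 × 0.957 = 18844
Group 7: 4019 × 0.952 + 19617 × 0.626 = 3826 + 12280 = 16106
→ [11803, 13166, 11221, 13118, 14143, 18844, 16106]
Total after period 2: 11803 + 13166 + 11221 + 13118 + 14143 + 18844 + 16106 = 98401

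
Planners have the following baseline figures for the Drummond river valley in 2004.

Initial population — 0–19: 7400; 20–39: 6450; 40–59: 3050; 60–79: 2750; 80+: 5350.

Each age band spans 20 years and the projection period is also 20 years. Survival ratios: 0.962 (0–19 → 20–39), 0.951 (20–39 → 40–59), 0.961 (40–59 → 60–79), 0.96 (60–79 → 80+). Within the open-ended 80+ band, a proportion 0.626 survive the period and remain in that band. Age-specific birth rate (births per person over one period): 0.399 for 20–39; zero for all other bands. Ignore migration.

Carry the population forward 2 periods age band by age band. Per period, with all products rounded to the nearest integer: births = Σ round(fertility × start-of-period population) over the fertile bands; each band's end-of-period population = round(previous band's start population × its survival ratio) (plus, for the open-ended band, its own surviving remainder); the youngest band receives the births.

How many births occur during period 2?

2840

(Groups numbered youngest = 1 to oldest = 5.)
Period 1:
Births: 6450 × 0.399 = 2574
Group 2: 7400 × 0.962 = 7119
Group 3: 6450 × 0.951 = 6134
Group 4: 3050 × 0.961 = 2931
Group 5: 2750 × 0.96 + 5350 × 0.626 = 2640 + 3349 = 5989
Population now: 0–19=2574, 20–39=7119, 40–59=6134, 60–79=2931, 80+=5989
Period 2:
Births: 7119 × 0.399 = 2840
Group 2: 2574 × 0.962 = 2476
Group 3: 7119 × 0.951 = 6770
Group 4: 6134 × 0.961 = 5895
Group 5: 2931 × 0.96 + 5989 × 0.626 = 2814 + 3749 = 6563
Population now: 0–19=2840, 20–39=2476, 40–59=6770, 60–79=5895, 80+=6563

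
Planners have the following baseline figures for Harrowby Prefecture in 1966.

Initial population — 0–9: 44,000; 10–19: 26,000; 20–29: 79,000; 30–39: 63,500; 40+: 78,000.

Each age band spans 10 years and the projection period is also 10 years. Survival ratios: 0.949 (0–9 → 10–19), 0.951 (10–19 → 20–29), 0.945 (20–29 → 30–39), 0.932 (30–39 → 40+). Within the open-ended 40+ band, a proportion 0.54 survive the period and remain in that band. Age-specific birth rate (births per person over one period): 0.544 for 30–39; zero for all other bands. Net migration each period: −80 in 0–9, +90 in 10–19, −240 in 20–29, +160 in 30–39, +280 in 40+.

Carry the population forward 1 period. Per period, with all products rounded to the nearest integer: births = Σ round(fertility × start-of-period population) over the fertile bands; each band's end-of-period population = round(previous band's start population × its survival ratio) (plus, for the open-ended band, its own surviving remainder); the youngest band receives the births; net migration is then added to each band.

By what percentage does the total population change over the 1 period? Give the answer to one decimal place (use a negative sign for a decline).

Period 1:
Births: 63500 × 0.544 = 34544
10–19: 44000 × 0.949 = 41756
20–29: 26000 × 0.951 = 24726
30–39: 79000 × 0.945 = 74655
40+: 63500 × 0.932 + 78000 × 0.54 = 59182 + 42120 = 101302
Net migration: 0–9 − 80 → 34464; 10–19 + 90 → 41846; 20–29 − 240 → 24486; 30–39 + 160 → 74815; 40+ + 280 → 101582
→ [34464, 41846, 24486, 74815, 101582]
Total: 290500 → 277193; change = -13307; percentage change = -4.6%

-4.6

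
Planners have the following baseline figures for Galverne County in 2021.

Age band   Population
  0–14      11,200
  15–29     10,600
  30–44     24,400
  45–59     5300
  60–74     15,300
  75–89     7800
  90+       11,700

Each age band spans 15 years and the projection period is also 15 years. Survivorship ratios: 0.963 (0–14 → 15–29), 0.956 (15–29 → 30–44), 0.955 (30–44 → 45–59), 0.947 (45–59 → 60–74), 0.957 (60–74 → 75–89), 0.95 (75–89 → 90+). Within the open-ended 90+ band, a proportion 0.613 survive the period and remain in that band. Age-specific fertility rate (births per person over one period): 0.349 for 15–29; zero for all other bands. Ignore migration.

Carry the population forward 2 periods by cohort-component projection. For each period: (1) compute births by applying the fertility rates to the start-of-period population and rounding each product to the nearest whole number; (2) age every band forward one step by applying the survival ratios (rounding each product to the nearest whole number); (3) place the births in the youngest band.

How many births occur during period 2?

3764

After projecting period 1:
Births: 10600 × 0.349 = 3699
15–29: 11200 × 0.963 = 10786
30–44: 10600 × 0.956 = 10134
45–59: 24400 × 0.955 = 23302
60–74: 5300 × 0.947 = 5019
75–89: 15300 × 0.957 = 14642
90+: 7800 × 0.95 + 11700 × 0.613 = 7410 + 7172 = 14582
End of period: [3699, 10786, 10134, 23302, 5019, 14642, 14582]
After projecting period 2:
Births: 10786 × 0.349 = 3764
15–29: 3699 × 0.963 = 3562
30–44: 10786 × 0.956 = 10311
45–59: 10134 × 0.955 = 9678
60–74: 23302 × 0.947 = 22067
75–89: 5019 × 0.957 = 4803
90+: 14642 × 0.95 + 14582 × 0.613 = 13910 + 8939 = 22849
End of period: [3764, 3562, 10311, 9678, 22067, 4803, 22849]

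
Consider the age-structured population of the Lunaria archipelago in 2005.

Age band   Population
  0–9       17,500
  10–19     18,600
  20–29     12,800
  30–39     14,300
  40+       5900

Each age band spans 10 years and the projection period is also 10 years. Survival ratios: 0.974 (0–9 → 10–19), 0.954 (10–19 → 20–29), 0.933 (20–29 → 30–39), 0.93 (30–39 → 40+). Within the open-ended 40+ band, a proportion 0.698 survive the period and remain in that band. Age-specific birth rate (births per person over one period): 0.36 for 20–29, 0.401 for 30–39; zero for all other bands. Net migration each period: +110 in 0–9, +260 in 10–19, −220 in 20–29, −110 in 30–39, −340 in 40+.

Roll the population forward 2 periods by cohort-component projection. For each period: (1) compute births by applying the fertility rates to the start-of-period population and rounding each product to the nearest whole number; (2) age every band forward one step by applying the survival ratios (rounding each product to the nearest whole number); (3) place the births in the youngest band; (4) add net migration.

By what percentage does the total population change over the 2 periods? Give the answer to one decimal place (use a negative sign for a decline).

11.0

After projecting period 1:
Births: 12800 × 0.36 = 4608, 14300 × 0.401 = 5734 ⇒ total 10342
10–19: 17500 × 0.974 = 17045
20–29: 18600 × 0.954 = 17744
30–39: 12800 × 0.933 = 11942
40+: 14300 × 0.93 + 5900 × 0.698 = 13299 + 4118 = 17417
Net migration: 0–9 + 110 → 10452; 10–19 + 260 → 17305; 20–29 − 220 → 17524; 30–39 − 110 → 11832; 40+ − 340 → 17077
Population now: 0–9=10452, 10–19=17305, 20–29=17524, 30–39=11832, 40+=17077
After projecting period 2:
Births: 17524 × 0.36 = 6309, 11832 × 0.401 = 4745 ⇒ total 11054
10–19: 10452 × 0.974 = 10180
20–29: 17305 × 0.954 = 16509
30–39: 17524 × 0.933 = 16350
40+: 11832 × 0.93 + 17077 × 0.698 = 11004 + 11920 = 22924
Net migration: 0–9 + 110 → 11164; 10–19 + 260 → 10440; 20–29 − 220 → 16289; 30–39 − 110 → 16240; 40+ − 340 → 22584
Population now: 0–9=11164, 10–19=10440, 20–29=16289, 30–39=16240, 40+=22584
Total: 69100 → 76717; change = 7617; percentage change = 11.0%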